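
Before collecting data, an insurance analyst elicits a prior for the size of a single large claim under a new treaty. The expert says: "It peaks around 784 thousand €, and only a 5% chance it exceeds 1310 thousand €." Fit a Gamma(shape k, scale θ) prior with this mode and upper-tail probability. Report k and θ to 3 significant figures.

k ≈ 11.6, θ ≈ 74

Gamma(k,θ) with k>1 has mode (k−1)θ, so θ = 784/(k−1).
Need P(X < 1310) = 0.95 with θ tied to k this way. Start at k = 2, θ = 784: P(X<1310) ≈ 0.498.
Too low — raise k to concentrate. Iterating converges to k ≈ 11.6.
Then θ = 784/(11.6−1) ≈ 74.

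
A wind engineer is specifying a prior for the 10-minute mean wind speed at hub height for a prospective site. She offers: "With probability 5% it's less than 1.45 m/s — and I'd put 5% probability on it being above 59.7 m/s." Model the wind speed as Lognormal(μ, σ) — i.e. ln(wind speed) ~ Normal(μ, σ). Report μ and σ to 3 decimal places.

μ ≈ 2.230, σ ≈ 1.130

If T ~ Lognormal(μ,σ) then ln T ~ Normal(μ,σ), so the p-quantile of ln T is μ + z_p·σ.
ln(1.45) = 0.3716 and ln(59.7) = 4.089; z_{0.05} = -1.645, z_{0.95} = 1.645.
σ = (4.089 − 0.3716)/(1.645 − (-1.645)) = 1.130.
μ = 0.3716 − (-1.645)·1.130 = 2.230.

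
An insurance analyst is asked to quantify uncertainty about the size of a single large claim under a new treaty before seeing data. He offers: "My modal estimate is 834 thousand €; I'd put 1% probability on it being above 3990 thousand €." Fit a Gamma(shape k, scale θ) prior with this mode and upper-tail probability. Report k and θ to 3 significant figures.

k ≈ 2.62, θ ≈ 514

Gamma(k,θ) with k>1 has mode (k−1)θ, so θ = 834/(k−1).
Need P(X < 3990) = 0.99 with θ tied to k this way. Start at k = 2, θ = 834: P(X<3990) ≈ 0.952.
Too low — raise k to concentrate. Iterating converges to k ≈ 2.62.
Then θ = 834/(2.62−1) ≈ 514.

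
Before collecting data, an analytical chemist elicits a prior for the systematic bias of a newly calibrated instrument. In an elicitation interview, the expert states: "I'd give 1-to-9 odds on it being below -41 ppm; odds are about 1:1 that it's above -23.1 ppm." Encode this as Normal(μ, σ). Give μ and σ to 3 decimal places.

μ = -23.100, σ = 13.967

For Normal(μ,σ), the p-quantile is μ + z_p·σ. Here z_{0.1} = -1.282, z_{0.5} = 0.
So -41 = μ − 1.282σ and -23.1 = μ + 0σ.
Subtracting: σ = (-23.1 − -41)/(0 − (-1.282)) = 13.967.
Then μ = -41 − (-1.282)·13.967 = -23.100.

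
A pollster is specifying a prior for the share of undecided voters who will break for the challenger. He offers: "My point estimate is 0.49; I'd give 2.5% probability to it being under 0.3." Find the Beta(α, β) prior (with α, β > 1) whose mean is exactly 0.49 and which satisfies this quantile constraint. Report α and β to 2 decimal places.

α ≈ 12.20, β ≈ 12.70

With mean 0.49 fixed, write α = 0.49s, β = 0.51s where s = α+β.
Need P(θ < 0.3) = 0.025 under Beta(0.49s, 0.51s). Normal approximation: (q−m)/√(m(1−m)/s) ≈ z_{0.025} = -1.96, so s ≈ 0.49·0.51·(-1.96)²/(0.3−0.49)² = 26.6.
At s = 26.6: P(θ<0.3) ≈ 0.021. Adjusting to match 0.025 gives s ≈ 24.90.
So α = 0.49·24.90 ≈ 12.20, β = 0.51·24.90 ≈ 12.70.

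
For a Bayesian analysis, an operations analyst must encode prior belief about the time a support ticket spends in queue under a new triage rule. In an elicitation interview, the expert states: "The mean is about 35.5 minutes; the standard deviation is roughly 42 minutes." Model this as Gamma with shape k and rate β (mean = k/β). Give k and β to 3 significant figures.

For Gamma(k, rate β): mean = k/β, variance = k/β², so CV = 1/√k.
CV = SD/mean = 42/35.5 = 1.183, hence k = 1/CV² = 0.714.
Then β = k/mean = 0.714/35.5 = 0.0201.

k ≈ 0.714, β ≈ 0.0201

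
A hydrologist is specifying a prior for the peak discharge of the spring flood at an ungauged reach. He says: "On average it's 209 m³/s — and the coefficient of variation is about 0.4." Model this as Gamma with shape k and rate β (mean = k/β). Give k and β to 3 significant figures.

k ≈ 6.25, β ≈ 0.0299

For Gamma(k, rate β): mean = k/β, variance = k/β², so CV = 1/√k.
CV = 0.4, hence k = 1/CV² = 6.25.
Then β = k/mean = 6.25/209 = 0.0299.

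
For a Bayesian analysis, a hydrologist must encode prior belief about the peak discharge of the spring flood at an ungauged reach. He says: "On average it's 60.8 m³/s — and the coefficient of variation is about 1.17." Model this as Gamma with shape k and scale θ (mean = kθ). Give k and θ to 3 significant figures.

For Gamma(k, scale θ): mean = kθ, variance = kθ², so CV = 1/√k.
CV = 1.17, hence k = 1/CV² = 0.731.
Then θ = mean/k = 60.8/0.731 = 83.2.

k ≈ 0.731, θ ≈ 83.2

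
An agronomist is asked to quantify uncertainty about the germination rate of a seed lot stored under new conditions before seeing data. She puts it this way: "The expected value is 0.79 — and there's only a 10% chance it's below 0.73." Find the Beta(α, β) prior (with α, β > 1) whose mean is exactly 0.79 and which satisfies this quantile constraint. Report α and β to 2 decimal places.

α ≈ 62.37, β ≈ 16.58

With mean 0.79 fixed, write α = 0.79s, β = 0.21s where s = α+β.
Need P(θ < 0.73) = 0.1 under Beta(0.79s, 0.21s). Normal approximation: (q−m)/√(m(1−m)/s) ≈ z_{0.1} = -1.28, so s ≈ 0.79·0.21·(-1.28)²/(0.73−0.79)² = 75.7.
At s = 75.7: P(θ<0.73) ≈ 0.104. Adjusting to match 0.1 gives s ≈ 78.95.
So α = 0.79·78.95 ≈ 62.37, β = 0.21·78.95 ≈ 16.58.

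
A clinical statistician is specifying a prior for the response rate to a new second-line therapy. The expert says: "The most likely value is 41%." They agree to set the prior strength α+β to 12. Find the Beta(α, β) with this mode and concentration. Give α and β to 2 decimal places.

α = 5.10, β = 6.90

For α,β > 1 the Beta mode is (α−1)/(α+β−2). With α+β = 12, the mode is (α−1)/10.
Set (α−1)/10 = 0.41 → α = 1 + 0.41·10 = 5.10.
β = 12 − α = 6.90.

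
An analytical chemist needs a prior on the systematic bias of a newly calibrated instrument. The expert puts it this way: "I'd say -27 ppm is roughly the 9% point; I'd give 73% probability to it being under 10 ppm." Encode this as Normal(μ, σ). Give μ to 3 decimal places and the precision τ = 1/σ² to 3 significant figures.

μ = -1.606, τ = 0.00279

The p-quantile of Normal(μ,σ) is μ + z_p·σ, with z_{0.09} = -1.341 and z_{0.73} = 0.6128.
Eliminate σ: μ = (z₂·x₁ − z₁·x₂)/(z₂ − z₁) = (0.6128·-27 − (-1.341)·10)/1.954 = -1.606.
Then σ = (x₂ − x₁)/(z₂ − z₁) = (10 − -27)/1.954 = 18.940.
Precision τ = 1/σ² = 1/18.94² = 0.00279.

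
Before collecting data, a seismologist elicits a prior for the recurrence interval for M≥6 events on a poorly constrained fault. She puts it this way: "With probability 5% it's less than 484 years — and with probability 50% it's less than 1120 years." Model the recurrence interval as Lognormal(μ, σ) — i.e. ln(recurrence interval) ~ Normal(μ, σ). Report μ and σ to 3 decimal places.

If T ~ Lognormal(μ,σ) then ln T ~ Normal(μ,σ), so the p-quantile of ln T is μ + z_p·σ.
ln(484) = 6.182 and ln(1120) = 7.021; z_{0.05} = -1.645, z_{0.5} = 0.
σ = (7.021 − 6.182)/(0 − (-1.645)) = 0.510.
μ = 6.182 − (-1.645)·0.510 = 7.021.

μ ≈ 7.021, σ ≈ 0.510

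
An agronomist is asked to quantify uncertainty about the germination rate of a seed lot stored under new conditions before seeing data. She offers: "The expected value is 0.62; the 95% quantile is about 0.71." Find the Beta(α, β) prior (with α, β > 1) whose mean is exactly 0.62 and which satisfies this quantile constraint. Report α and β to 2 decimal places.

α ≈ 46.28, β ≈ 28.37

With mean 0.62 fixed, write α = 0.62s, β = 0.38s where s = α+β.
Need P(θ < 0.71) = 0.95 under Beta(0.62s, 0.38s). Normal approximation: (q−m)/√(m(1−m)/s) ≈ z_{0.95} = 1.64, so s ≈ 0.62·0.38·(1.64)²/(0.71−0.62)² = 78.7.
At s = 78.7: P(θ<0.71) ≈ 0.954. Adjusting to match 0.95 gives s ≈ 74.65.
So α = 0.62·74.65 ≈ 46.28, β = 0.38·74.65 ≈ 28.37.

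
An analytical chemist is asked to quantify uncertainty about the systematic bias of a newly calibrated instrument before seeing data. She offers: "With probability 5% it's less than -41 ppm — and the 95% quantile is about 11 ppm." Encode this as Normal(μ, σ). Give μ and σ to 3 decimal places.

μ = -15.000, σ = 15.807

The p-quantile of Normal(μ,σ) is μ + z_p·σ, with z_{0.05} = -1.645 and z_{0.95} = 1.645.
Eliminate σ: μ = (z₂·x₁ − z₁·x₂)/(z₂ − z₁) = (1.645·-41 − (-1.645)·11)/3.29 = -15.000.
Then σ = (x₂ − x₁)/(z₂ − z₁) = (11 − -41)/3.29 = 15.807.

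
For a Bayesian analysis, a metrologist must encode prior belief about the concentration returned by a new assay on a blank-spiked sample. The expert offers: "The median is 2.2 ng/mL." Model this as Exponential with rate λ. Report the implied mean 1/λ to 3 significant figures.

mean ≈ 3.17 ng/mL

Exponential median = ln 2 / λ, so λ = ln 2 / 2.2 = 0.315.
Mean = 1/λ = 3.17 ng/mL.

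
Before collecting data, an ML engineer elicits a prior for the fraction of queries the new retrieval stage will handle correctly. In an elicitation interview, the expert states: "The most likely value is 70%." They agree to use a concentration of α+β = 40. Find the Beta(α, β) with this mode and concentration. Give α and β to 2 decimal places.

For α,β > 1 the Beta mode is (α−1)/(α+β−2). With α+β = 40, the mode is (α−1)/38.
Set (α−1)/38 = 0.7 → α = 1 + 0.7·38 = 27.60.
β = 40 − α = 12.40.

α = 27.60, β = 12.40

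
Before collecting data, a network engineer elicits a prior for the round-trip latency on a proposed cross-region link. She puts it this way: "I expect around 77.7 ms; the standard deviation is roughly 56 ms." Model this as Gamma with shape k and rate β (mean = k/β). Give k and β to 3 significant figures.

For Gamma(k, rate β): mean = k/β, variance = k/β², so CV = 1/√k.
CV = SD/mean = 56/77.7 = 0.7207, hence k = 1/CV² = 1.93.
Then β = k/mean = 1.93/77.7 = 0.0248.

k ≈ 1.93, β ≈ 0.0248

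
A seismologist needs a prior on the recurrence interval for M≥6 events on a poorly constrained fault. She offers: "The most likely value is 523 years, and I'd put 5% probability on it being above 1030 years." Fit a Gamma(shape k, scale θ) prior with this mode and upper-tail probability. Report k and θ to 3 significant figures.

Gamma(k,θ) with k>1 has mode (k−1)θ, so θ = 523/(k−1).
Need P(X < 1030) = 0.95 with θ tied to k this way. Start at k = 2, θ = 523: P(X<1030) ≈ 0.586.
Too low — raise k to concentrate. Iterating converges to k ≈ 7.04.
Then θ = 523/(7.04−1) ≈ 86.6.

k ≈ 7.04, θ ≈ 86.6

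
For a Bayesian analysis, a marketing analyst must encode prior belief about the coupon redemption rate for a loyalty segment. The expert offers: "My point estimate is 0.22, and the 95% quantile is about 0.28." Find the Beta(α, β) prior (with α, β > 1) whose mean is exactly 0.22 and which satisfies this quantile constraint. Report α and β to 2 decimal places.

With mean 0.22 fixed, write α = 0.22s, β = 0.78s where s = α+β.
Need P(θ < 0.28) = 0.95 under Beta(0.22s, 0.78s). Normal approximation: (q−m)/√(m(1−m)/s) ≈ z_{0.95} = 1.64, so s ≈ 0.22·0.78·(1.64)²/(0.28−0.22)² = 129.0.
At s = 129.0: P(θ<0.28) ≈ 0.944. Adjusting to match 0.95 gives s ≈ 138.21.
So α = 0.22·138.21 ≈ 30.41, β = 0.78·138.21 ≈ 107.80.

α ≈ 30.41, β ≈ 107.80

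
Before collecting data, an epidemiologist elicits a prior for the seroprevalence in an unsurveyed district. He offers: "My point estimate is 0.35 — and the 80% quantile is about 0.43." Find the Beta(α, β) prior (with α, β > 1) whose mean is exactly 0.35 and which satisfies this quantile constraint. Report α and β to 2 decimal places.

α ≈ 8.57, β ≈ 15.91

With mean 0.35 fixed, write α = 0.35s, β = 0.65s where s = α+β.
Need P(θ < 0.43) = 0.8 under Beta(0.35s, 0.65s). Normal approximation: (q−m)/√(m(1−m)/s) ≈ z_{0.8} = 0.842, so s ≈ 0.35·0.65·(0.842)²/(0.43−0.35)² = 25.2.
At s = 25.2: P(θ<0.43) ≈ 0.803. Adjusting to match 0.8 gives s ≈ 24.48.
So α = 0.35·24.48 ≈ 8.57, β = 0.65·24.48 ≈ 15.91.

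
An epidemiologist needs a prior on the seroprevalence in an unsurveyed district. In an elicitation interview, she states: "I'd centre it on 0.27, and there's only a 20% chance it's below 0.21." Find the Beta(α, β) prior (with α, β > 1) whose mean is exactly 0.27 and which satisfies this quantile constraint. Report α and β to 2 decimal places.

With mean 0.27 fixed, write α = 0.27s, β = 0.73s where s = α+β.
Need P(θ < 0.21) = 0.2 under Beta(0.27s, 0.73s). Normal approximation: (q−m)/√(m(1−m)/s) ≈ z_{0.2} = -0.842, so s ≈ 0.27·0.73·(-0.842)²/(0.21−0.27)² = 38.8.
At s = 38.8: P(θ<0.21) ≈ 0.204. Adjusting to match 0.2 gives s ≈ 39.97.
So α = 0.27·39.97 ≈ 10.79, β = 0.73·39.97 ≈ 29.18.

α ≈ 10.79, β ≈ 29.18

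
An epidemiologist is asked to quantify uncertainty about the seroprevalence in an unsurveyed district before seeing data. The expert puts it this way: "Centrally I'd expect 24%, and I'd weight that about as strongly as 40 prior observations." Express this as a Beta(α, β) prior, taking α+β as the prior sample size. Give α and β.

Under the effective-sample-size interpretation, Beta(α, β) has prior mean α/(α+β) and prior sample size α+β.
So α+β = 40 and α/(α+β) = 0.24, giving α = 0.24·40 = 9.6 and β = 40 − 9.6 = 30.4.

α = 9.6, β = 30.4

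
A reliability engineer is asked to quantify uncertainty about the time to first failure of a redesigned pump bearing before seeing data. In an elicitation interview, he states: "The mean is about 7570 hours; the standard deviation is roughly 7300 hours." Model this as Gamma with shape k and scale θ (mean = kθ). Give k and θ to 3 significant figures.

For Gamma(k, scale θ): mean = kθ, variance = kθ², so CV = 1/√k.
CV = SD/mean = 7300/7570 = 0.9643, hence k = 1/CV² = 1.08.
Then θ = mean/k = 7570/1.08 = 7040.

k ≈ 1.08, θ ≈ 7040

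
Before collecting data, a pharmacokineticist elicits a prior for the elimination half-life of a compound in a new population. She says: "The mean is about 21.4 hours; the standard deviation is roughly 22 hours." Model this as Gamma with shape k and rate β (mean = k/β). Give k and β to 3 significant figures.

k ≈ 0.946, β ≈ 0.0442

For Gamma(k, rate β): mean = k/β, variance = k/β², so CV = 1/√k.
CV = SD/mean = 22/21.4 = 1.028, hence k = 1/CV² = 0.946.
Then β = k/mean = 0.946/21.4 = 0.0442.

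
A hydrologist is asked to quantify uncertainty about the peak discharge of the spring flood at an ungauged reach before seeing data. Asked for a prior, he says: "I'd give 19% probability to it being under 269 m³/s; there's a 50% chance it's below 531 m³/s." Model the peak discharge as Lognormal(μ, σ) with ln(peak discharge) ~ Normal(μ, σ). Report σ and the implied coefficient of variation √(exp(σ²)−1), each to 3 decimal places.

If T ~ Lognormal(μ,σ) then ln T ~ Normal(μ,σ), so the p-quantile of ln T is μ + z_p·σ.
ln(269) = 5.595 and ln(531) = 6.275; z_{0.19} = -0.8779, z_{0.5} = 0.
σ = (6.275 − 5.595)/(0 − (-0.8779)) = 0.775.
μ = 5.595 − (-0.8779)·0.775 = 6.275.
CV = √(exp(σ²)−1) = √(exp(0.6001)−1) = 0.907.

σ ≈ 0.775, CV ≈ 0.907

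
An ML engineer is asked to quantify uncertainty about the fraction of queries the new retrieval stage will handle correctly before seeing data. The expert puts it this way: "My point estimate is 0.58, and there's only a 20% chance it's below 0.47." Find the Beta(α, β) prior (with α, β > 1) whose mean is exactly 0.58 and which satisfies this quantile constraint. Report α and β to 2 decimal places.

α ≈ 8.18, β ≈ 5.92

With mean 0.58 fixed, write α = 0.58s, β = 0.42s where s = α+β.
Need P(θ < 0.47) = 0.2 under Beta(0.58s, 0.42s). Normal approximation: (q−m)/√(m(1−m)/s) ≈ z_{0.2} = -0.842, so s ≈ 0.58·0.42·(-0.842)²/(0.47−0.58)² = 14.3.
At s = 14.3: P(θ<0.47) ≈ 0.199. Adjusting to match 0.2 gives s ≈ 14.10.
So α = 0.58·14.10 ≈ 8.18, β = 0.42·14.10 ≈ 5.92.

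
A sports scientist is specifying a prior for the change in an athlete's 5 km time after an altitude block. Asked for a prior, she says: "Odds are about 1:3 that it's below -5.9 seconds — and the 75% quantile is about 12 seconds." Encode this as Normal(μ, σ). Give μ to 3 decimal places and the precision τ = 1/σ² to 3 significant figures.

For Normal(μ,σ), the p-quantile is μ + z_p·σ. Here z_{0.25} = -0.6745, z_{0.75} = 0.6745.
So -5.9 = μ − 0.6745σ and 12 = μ + 0.6745σ.
Subtracting: σ = (12 − -5.9)/(0.6745 − (-0.6745)) = 13.269.
Then μ = -5.9 − (-0.6745)·13.269 = 3.050.
Precision τ = 1/σ² = 1/13.27² = 0.00568.

μ = 3.050, τ = 0.00568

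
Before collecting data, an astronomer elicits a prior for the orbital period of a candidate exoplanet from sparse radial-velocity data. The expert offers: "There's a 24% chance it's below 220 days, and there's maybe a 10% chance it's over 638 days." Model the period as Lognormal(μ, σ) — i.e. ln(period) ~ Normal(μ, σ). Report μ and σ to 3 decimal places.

μ ≈ 5.772, σ ≈ 0.536

If T ~ Lognormal(μ,σ) then ln T ~ Normal(μ,σ), so the p-quantile of ln T is μ + z_p·σ.
ln(220) = 5.394 and ln(638) = 6.458; z_{0.24} = -0.7063, z_{0.9} = 1.282.
σ = (6.458 − 5.394)/(1.282 − (-0.7063)) = 0.536.
μ = 5.394 − (-0.7063)·0.536 = 5.772.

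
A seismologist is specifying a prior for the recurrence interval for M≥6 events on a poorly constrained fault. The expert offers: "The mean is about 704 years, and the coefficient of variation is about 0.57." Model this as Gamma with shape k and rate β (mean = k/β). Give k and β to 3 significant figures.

For Gamma(k, rate β): mean = k/β, variance = k/β², so CV = 1/√k.
CV = 0.57, hence k = 1/CV² = 3.08.
Then β = k/mean = 3.08/704 = 0.00437.

k ≈ 3.08, β ≈ 0.00437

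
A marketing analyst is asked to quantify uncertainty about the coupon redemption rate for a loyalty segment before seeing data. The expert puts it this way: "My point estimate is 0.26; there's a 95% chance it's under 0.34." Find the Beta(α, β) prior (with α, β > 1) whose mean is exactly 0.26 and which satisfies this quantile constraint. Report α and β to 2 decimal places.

With mean 0.26 fixed, write α = 0.26s, β = 0.74s where s = α+β.
Need P(θ < 0.34) = 0.95 under Beta(0.26s, 0.74s). Normal approximation: (q−m)/√(m(1−m)/s) ≈ z_{0.95} = 1.64, so s ≈ 0.26·0.74·(1.64)²/(0.34−0.26)² = 81.3.
At s = 81.3: P(θ<0.34) ≈ 0.944. Adjusting to match 0.95 gives s ≈ 87.00.
So α = 0.26·87.00 ≈ 22.62, β = 0.74·87.00 ≈ 64.38.

α ≈ 22.62, β ≈ 64.38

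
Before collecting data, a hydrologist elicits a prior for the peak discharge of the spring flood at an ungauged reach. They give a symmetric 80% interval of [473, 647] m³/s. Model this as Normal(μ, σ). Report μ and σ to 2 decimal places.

A symmetric 80% interval runs μ ± z·σ with z = 1.282.
Half-width = 87, so σ = 87/1.282 = 67.89.
μ is the interval midpoint, 560.00.

μ = 560.00, σ = 67.89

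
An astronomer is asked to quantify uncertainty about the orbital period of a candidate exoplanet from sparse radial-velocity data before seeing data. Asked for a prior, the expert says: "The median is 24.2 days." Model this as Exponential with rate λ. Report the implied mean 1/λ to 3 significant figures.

Exponential median = ln 2 / λ, so λ = ln 2 / 24.2 = 0.0286.
Mean = 1/λ = 34.9 days.

mean ≈ 34.9 days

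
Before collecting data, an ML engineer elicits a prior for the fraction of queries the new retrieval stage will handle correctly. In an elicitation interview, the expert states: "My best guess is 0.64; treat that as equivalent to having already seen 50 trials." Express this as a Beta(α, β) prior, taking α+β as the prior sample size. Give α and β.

α = 32, β = 18

Under the effective-sample-size interpretation, Beta(α, β) has prior mean α/(α+β) and prior sample size α+β.
So α+β = 50 and α/(α+β) = 0.64, giving α = 0.64·50 = 32 and β = 50 − 32 = 18.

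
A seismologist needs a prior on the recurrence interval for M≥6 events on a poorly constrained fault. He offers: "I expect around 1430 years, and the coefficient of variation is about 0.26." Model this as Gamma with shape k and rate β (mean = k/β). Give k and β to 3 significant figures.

k ≈ 14.8, β ≈ 0.0103

For Gamma(k, rate β): mean = k/β, variance = k/β², so CV = 1/√k.
CV = 0.26, hence k = 1/CV² = 14.8.
Then β = k/mean = 14.8/1430 = 0.0103.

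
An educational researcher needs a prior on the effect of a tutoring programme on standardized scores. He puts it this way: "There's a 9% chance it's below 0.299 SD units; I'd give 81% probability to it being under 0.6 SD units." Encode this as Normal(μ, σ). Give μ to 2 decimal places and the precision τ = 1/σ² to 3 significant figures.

μ = 0.48, τ = 54.3

The p-quantile of Normal(μ,σ) is μ + z_p·σ, with z_{0.09} = -1.341 and z_{0.81} = 0.8779.
Eliminate σ: μ = (z₂·x₁ − z₁·x₂)/(z₂ − z₁) = (0.8779·0.299 − (-1.341)·0.6)/2.219 = 0.48.
Then σ = (x₂ − x₁)/(z₂ − z₁) = (0.6 − 0.299)/2.219 = 0.14.
Precision τ = 1/σ² = 1/0.1357² = 54.3.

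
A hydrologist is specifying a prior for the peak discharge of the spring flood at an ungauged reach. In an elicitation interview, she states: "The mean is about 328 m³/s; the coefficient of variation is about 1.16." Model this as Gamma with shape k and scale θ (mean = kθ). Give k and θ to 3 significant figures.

k ≈ 0.743, θ ≈ 441

For Gamma(k, scale θ): mean = kθ, variance = kθ², so CV = 1/√k.
CV = 1.16, hence k = 1/CV² = 0.743.
Then θ = mean/k = 328/0.743 = 441.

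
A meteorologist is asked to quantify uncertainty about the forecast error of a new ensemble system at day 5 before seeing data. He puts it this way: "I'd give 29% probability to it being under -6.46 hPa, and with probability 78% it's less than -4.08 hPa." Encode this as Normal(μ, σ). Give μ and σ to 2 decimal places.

For Normal(μ,σ), the p-quantile is μ + z_p·σ. Here z_{0.29} = -0.5534, z_{0.78} = 0.7722.
So -6.46 = μ − 0.5534σ and -4.08 = μ + 0.7722σ.
Subtracting: σ = (-4.08 − -6.46)/(0.7722 − (-0.5534)) = 1.80.
Then μ = -6.46 − (-0.5534)·1.80 = -5.47.

μ = -5.47, σ = 1.80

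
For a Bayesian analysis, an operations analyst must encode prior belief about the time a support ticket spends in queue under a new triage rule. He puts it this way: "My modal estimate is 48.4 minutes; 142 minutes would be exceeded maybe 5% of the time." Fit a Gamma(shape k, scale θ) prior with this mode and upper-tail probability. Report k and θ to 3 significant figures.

k ≈ 3.3, θ ≈ 21.1

Gamma(k,θ) with k>1 has mode (k−1)θ, so θ = 48.4/(k−1).
Need P(X < 142) = 0.95 with θ tied to k this way. Start at k = 2, θ = 48.4: P(X<142) ≈ 0.791.
Too low — raise k to concentrate. Iterating converges to k ≈ 3.3.
Then θ = 48.4/(3.3−1) ≈ 21.1.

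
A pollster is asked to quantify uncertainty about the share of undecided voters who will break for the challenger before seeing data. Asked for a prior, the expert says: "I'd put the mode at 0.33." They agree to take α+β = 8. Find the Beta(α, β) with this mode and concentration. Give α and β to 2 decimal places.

For α,β > 1 the Beta mode is (α−1)/(α+β−2). With α+β = 8, the mode is (α−1)/6.
Set (α−1)/6 = 0.33 → α = 1 + 0.33·6 = 2.98.
β = 8 − α = 5.02.

α = 2.98, β = 5.02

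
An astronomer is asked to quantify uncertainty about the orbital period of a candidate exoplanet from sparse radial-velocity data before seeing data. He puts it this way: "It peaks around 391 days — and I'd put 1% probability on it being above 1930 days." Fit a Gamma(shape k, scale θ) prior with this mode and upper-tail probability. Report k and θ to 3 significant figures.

k ≈ 2.54, θ ≈ 253

Gamma(k,θ) with k>1 has mode (k−1)θ, so θ = 391/(k−1).
Need P(X < 1930) = 0.99 with θ tied to k this way. Start at k = 2, θ = 391: P(X<1930) ≈ 0.957.
Too low — raise k to concentrate. Iterating converges to k ≈ 2.54.
Then θ = 391/(2.54−1) ≈ 253.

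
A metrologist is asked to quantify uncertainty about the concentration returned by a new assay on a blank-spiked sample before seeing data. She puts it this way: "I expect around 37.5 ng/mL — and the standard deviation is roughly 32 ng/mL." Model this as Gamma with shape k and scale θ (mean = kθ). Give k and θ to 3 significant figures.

For Gamma(k, scale θ): mean = kθ, variance = kθ², so CV = 1/√k.
CV = SD/mean = 32/37.5 = 0.8533, hence k = 1/CV² = 1.37.
Then θ = mean/k = 37.5/1.37 = 27.3.

k ≈ 1.37, θ ≈ 27.3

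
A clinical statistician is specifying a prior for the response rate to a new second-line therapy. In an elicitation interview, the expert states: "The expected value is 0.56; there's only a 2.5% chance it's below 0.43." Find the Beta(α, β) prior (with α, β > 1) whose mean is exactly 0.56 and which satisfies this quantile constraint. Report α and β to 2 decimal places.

With mean 0.56 fixed, write α = 0.56s, β = 0.44s where s = α+β.
Need P(θ < 0.43) = 0.025 under Beta(0.56s, 0.44s). Normal approximation: (q−m)/√(m(1−m)/s) ≈ z_{0.025} = -1.96, so s ≈ 0.56·0.44·(-1.96)²/(0.43−0.56)² = 56.0.
At s = 56.0: P(θ<0.43) ≈ 0.025. Adjusting to match 0.025 gives s ≈ 56.33.
So α = 0.56·56.33 ≈ 31.55, β = 0.44·56.33 ≈ 24.79.

α ≈ 31.55, β ≈ 24.79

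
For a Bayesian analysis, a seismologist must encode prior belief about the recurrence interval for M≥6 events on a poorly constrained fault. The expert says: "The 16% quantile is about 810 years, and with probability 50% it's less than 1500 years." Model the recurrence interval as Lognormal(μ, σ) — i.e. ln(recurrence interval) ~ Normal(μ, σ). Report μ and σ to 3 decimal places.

μ ≈ 7.313, σ ≈ 0.620

If T ~ Lognormal(μ,σ) then ln T ~ Normal(μ,σ), so the p-quantile of ln T is μ + z_p·σ.
ln(810) = 6.697 and ln(1500) = 7.313; z_{0.16} = -0.9945, z_{0.5} = 0.
σ = (7.313 − 6.697)/(0 − (-0.9945)) = 0.620.
μ = 6.697 − (-0.9945)·0.620 = 7.313.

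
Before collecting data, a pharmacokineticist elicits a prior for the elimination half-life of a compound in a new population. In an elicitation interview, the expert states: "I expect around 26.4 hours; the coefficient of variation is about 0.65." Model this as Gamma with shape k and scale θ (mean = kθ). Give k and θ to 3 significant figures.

k ≈ 2.37, θ ≈ 11.2

For Gamma(k, scale θ): mean = kθ, variance = kθ², so CV = 1/√k.
CV = 0.65, hence k = 1/CV² = 2.37.
Then θ = mean/k = 26.4/2.37 = 11.2.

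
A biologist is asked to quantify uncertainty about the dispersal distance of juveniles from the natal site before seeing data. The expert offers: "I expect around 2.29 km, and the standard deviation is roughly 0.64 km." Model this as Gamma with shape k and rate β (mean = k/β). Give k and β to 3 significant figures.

k ≈ 12.8, β ≈ 5.59

For Gamma(k, rate β): mean = k/β, variance = k/β², so CV = 1/√k.
CV = SD/mean = 0.64/2.29 = 0.2795, hence k = 1/CV² = 12.8.
Then β = k/mean = 12.8/2.29 = 5.59.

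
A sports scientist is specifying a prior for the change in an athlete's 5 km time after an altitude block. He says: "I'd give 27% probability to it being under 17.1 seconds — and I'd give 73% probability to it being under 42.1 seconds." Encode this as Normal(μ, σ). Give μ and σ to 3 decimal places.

μ = 29.600, σ = 20.398

The p-quantile of Normal(μ,σ) is μ + z_p·σ, with z_{0.27} = -0.6128 and z_{0.73} = 0.6128.
Eliminate σ: μ = (z₂·x₁ − z₁·x₂)/(z₂ − z₁) = (0.6128·17.1 − (-0.6128)·42.1)/1.226 = 29.600.
Then σ = (x₂ − x₁)/(z₂ − z₁) = (42.1 − 17.1)/1.226 = 20.398.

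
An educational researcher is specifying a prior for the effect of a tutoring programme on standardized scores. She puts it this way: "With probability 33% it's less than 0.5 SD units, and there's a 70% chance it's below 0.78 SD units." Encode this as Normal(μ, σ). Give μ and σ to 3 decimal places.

μ = 0.628, σ = 0.290

For Normal(μ,σ), the p-quantile is μ + z_p·σ. Here z_{0.33} = -0.4399, z_{0.7} = 0.5244.
So 0.5 = μ − 0.4399σ and 0.78 = μ + 0.5244σ.
Subtracting: σ = (0.78 − 0.5)/(0.5244 − (-0.4399)) = 0.290.
Then μ = 0.5 − (-0.4399)·0.290 = 0.628.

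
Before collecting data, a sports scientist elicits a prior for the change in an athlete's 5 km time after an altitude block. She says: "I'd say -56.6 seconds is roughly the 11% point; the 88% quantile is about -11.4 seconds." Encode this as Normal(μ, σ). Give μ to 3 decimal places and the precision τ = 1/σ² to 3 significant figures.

The p-quantile of Normal(μ,σ) is μ + z_p·σ, with z_{0.11} = -1.227 and z_{0.88} = 1.175.
Eliminate σ: μ = (z₂·x₁ − z₁·x₂)/(z₂ − z₁) = (1.175·-56.6 − (-1.227)·-11.4)/2.402 = -33.515.
Then σ = (x₂ − x₁)/(z₂ − z₁) = (-11.4 − -56.6)/2.402 = 18.821.
Precision τ = 1/σ² = 1/18.82² = 0.00282.

μ = -33.515, τ = 0.00282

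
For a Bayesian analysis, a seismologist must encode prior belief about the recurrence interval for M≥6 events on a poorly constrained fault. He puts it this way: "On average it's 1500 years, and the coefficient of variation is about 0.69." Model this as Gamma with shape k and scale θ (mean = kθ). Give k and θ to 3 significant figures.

k ≈ 2.1, θ ≈ 714

For Gamma(k, scale θ): mean = kθ, variance = kθ², so CV = 1/√k.
CV = 0.69, hence k = 1/CV² = 2.1.
Then θ = mean/k = 1500/2.1 = 714.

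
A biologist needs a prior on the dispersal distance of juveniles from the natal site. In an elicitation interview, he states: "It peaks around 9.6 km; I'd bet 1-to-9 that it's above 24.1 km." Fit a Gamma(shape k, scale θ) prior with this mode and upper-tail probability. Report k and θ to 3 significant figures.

Gamma(k,θ) with k>1 has mode (k−1)θ, so θ = 9.6/(k−1).
Need P(X < 24.1) = 0.9 with θ tied to k this way. Start at k = 2, θ = 9.6: P(X<24.1) ≈ 0.715.
Too low — raise k to concentrate. Iterating converges to k ≈ 3.27.
Then θ = 9.6/(3.27−1) ≈ 4.24.

k ≈ 3.27, θ ≈ 4.24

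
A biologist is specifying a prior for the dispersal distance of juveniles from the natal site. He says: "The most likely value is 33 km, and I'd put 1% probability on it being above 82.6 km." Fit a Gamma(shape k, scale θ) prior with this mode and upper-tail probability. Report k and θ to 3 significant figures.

k ≈ 6.57, θ ≈ 5.92

Gamma(k,θ) with k>1 has mode (k−1)θ, so θ = 33/(k−1).
Need P(X < 82.6) = 0.99 with θ tied to k this way. Start at k = 2, θ = 33: P(X<82.6) ≈ 0.713.
Too low — raise k to concentrate. Iterating converges to k ≈ 6.57.
Then θ = 33/(6.57−1) ≈ 5.92.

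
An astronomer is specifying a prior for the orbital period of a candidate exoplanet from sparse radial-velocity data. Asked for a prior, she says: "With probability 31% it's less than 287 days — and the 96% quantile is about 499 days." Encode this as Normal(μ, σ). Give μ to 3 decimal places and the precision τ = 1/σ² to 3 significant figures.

The p-quantile of Normal(μ,σ) is μ + z_p·σ, with z_{0.31} = -0.4959 and z_{0.96} = 1.751.
Eliminate σ: μ = (z₂·x₁ − z₁·x₂)/(z₂ − z₁) = (1.751·287 − (-0.4959)·499)/2.247 = 333.792.
Then σ = (x₂ − x₁)/(z₂ − z₁) = (499 − 287)/2.247 = 94.367.
Precision τ = 1/σ² = 1/94.37² = 0.000112.

μ = 333.792, τ = 0.000112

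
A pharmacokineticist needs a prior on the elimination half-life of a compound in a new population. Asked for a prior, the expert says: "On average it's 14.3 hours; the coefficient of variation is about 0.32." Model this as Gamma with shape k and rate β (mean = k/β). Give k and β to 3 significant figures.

k ≈ 9.77, β ≈ 0.683

For Gamma(k, rate β): mean = k/β, variance = k/β², so CV = 1/√k.
CV = 0.32, hence k = 1/CV² = 9.77.
Then β = k/mean = 9.77/14.3 = 0.683.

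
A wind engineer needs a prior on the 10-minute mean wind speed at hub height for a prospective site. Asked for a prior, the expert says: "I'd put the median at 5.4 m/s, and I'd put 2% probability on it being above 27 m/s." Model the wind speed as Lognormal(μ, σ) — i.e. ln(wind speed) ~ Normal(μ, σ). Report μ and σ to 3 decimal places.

μ ≈ 1.686, σ ≈ 0.784

If T ~ Lognormal(μ,σ) then ln T ~ Normal(μ,σ), so the p-quantile of ln T is μ + z_p·σ.
ln(5.4) = 1.686 and ln(27) = 3.296; z_{0.5} = 0, z_{0.98} = 2.054.
σ = (3.296 − 1.686)/(2.054 − (0)) = 0.784.
μ = 1.686 − (0)·0.784 = 1.686.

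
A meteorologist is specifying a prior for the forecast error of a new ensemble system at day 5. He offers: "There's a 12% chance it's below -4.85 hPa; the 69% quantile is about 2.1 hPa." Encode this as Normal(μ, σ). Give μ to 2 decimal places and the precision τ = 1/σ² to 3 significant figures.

For Normal(μ,σ), the p-quantile is μ + z_p·σ. Here z_{0.12} = -1.175, z_{0.69} = 0.4959.
So -4.85 = μ − 1.175σ and 2.1 = μ + 0.4959σ.
Subtracting: σ = (2.1 − -4.85)/(0.4959 − (-1.175)) = 4.16.
Then μ = -4.85 − (-1.175)·4.16 = 0.04.
Precision τ = 1/σ² = 1/4.16² = 0.0578.

μ = 0.04, τ = 0.0578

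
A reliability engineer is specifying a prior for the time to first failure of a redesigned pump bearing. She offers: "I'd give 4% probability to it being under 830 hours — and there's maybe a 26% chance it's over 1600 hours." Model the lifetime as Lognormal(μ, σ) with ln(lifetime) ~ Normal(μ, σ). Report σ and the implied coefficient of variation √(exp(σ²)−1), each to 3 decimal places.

If T ~ Lognormal(μ,σ) then ln T ~ Normal(μ,σ), so the p-quantile of ln T is μ + z_p·σ.
ln(830) = 6.721 and ln(1600) = 7.378; z_{0.04} = -1.751, z_{0.74} = 0.6433.
σ = (7.378 − 6.721)/(0.6433 − (-1.751)) = 0.274.
μ = 6.721 − (-1.751)·0.274 = 7.201.
CV = √(exp(σ²)−1) = √(exp(0.0752)−1) = 0.279.

σ ≈ 0.274, CV ≈ 0.279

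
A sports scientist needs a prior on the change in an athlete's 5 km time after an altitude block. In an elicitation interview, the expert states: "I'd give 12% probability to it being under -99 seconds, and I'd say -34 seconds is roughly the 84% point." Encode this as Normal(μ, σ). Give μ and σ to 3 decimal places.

μ = -63.796, σ = 29.962

For Normal(μ,σ), the p-quantile is μ + z_p·σ. Here z_{0.12} = -1.175, z_{0.84} = 0.9945.
So -99 = μ − 1.175σ and -34 = μ + 0.9945σ.
Subtracting: σ = (-34 − -99)/(0.9945 − (-1.175)) = 29.962.
Then μ = -99 − (-1.175)·29.962 = -63.796.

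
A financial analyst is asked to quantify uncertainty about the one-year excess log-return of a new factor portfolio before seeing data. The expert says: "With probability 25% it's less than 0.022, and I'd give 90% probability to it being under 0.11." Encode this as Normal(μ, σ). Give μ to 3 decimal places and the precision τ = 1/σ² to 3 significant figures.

μ = 0.052, τ = 494

The p-quantile of Normal(μ,σ) is μ + z_p·σ, with z_{0.25} = -0.6745 and z_{0.9} = 1.282.
Eliminate σ: μ = (z₂·x₁ − z₁·x₂)/(z₂ − z₁) = (1.282·0.022 − (-0.6745)·0.11)/1.956 = 0.052.
Then σ = (x₂ − x₁)/(z₂ − z₁) = (0.11 − 0.022)/1.956 = 0.045.
Precision τ = 1/σ² = 1/0.04499² = 494.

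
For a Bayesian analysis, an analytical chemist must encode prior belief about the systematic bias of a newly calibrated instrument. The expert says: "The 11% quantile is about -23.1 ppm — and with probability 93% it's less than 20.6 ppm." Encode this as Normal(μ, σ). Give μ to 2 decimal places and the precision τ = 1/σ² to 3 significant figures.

μ = -3.27, τ = 0.00382

The p-quantile of Normal(μ,σ) is μ + z_p·σ, with z_{0.11} = -1.227 and z_{0.93} = 1.476.
Eliminate σ: μ = (z₂·x₁ − z₁·x₂)/(z₂ − z₁) = (1.476·-23.1 − (-1.227)·20.6)/2.702 = -3.27.
Then σ = (x₂ − x₁)/(z₂ − z₁) = (20.6 − -23.1)/2.702 = 16.17.
Precision τ = 1/σ² = 1/16.17² = 0.00382.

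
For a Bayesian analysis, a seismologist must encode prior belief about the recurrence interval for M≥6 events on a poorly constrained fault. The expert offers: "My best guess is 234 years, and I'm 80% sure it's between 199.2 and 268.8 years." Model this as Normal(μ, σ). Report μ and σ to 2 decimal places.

μ = 234.00, σ = 27.15

A symmetric 80% interval runs μ ± z·σ with z = 1.282.
Half-width = 34.8, so σ = 34.8/1.282 = 27.15.
μ is the stated best guess, 234.00.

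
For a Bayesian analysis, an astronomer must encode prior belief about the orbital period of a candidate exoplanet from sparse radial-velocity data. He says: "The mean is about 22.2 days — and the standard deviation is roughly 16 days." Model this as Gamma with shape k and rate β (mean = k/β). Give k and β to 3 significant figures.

For Gamma(k, rate β): mean = k/β, variance = k/β², so CV = 1/√k.
CV = SD/mean = 16/22.2 = 0.7207, hence k = 1/CV² = 1.93.
Then β = k/mean = 1.93/22.2 = 0.0867.

k ≈ 1.93, β ≈ 0.0867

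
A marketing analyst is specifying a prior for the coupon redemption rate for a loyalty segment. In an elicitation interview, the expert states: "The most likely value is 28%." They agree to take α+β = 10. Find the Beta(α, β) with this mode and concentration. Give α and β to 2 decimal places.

α = 3.24, β = 6.76

For α,β > 1 the Beta mode is (α−1)/(α+β−2). With α+β = 10, the mode is (α−1)/8.
Set (α−1)/8 = 0.28 → α = 1 + 0.28·8 = 3.24.
β = 10 − α = 6.76.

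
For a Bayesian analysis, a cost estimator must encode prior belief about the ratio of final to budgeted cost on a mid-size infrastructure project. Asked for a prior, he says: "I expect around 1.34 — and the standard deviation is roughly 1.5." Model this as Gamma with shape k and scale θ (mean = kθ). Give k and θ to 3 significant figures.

For Gamma(k, scale θ): mean = kθ, variance = kθ², so CV = 1/√k.
CV = SD/mean = 1.5/1.34 = 1.119, hence k = 1/CV² = 0.798.
Then θ = mean/k = 1.34/0.798 = 1.68.

k ≈ 0.798, θ ≈ 1.68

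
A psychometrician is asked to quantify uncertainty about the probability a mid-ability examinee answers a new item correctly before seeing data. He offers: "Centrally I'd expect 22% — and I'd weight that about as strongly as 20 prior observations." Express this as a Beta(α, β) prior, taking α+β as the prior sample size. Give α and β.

Under the effective-sample-size interpretation, Beta(α, β) has prior mean α/(α+β) and prior sample size α+β.
So α+β = 20 and α/(α+β) = 0.22, giving α = 0.22·20 = 4.4 and β = 20 − 4.4 = 15.6.

α = 4.4, β = 15.6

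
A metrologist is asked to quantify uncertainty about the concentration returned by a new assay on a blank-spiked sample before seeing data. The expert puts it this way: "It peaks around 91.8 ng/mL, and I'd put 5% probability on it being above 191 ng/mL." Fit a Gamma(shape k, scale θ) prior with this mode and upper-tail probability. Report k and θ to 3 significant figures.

Gamma(k,θ) with k>1 has mode (k−1)θ, so θ = 91.8/(k−1).
Need P(X < 191) = 0.95 with θ tied to k this way. Start at k = 2, θ = 91.8: P(X<191) ≈ 0.615.
Too low — raise k to concentrate. Iterating converges to k ≈ 6.15.
Then θ = 91.8/(6.15−1) ≈ 17.8.

k ≈ 6.15, θ ≈ 17.8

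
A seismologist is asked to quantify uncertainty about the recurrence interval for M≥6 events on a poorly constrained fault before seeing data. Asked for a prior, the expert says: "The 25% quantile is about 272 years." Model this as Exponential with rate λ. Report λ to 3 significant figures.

P(T < 272.0) = 1 − e^(−λ·272.0) = 0.25, so λ = −ln(1−0.25)/272.0 = −ln(0.75)/272.0 = 0.00106.

λ ≈ 0.00106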